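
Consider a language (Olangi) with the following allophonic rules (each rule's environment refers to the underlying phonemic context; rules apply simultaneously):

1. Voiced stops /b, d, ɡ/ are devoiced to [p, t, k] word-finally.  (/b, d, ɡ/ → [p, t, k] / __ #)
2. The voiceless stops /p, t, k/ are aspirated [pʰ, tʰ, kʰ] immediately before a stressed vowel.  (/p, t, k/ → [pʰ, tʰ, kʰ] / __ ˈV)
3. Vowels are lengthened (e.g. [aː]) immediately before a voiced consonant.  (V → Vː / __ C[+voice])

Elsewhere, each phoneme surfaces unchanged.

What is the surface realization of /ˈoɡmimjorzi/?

/o/ (word-initial): before a voiced consonant, so rule 3 applies → [oː].
/ɡ/ (between /o/ and /m/) fails the environment for rule 1, so it stays [ɡ].
/m/ (between /ɡ/ and /i/) is unaffected → [m].
/i/ (between /m/ and /m/): before a voiced consonant, so rule 3 applies → [iː].
/m/ — not in any rule's target class → [m].
/j/ (between /m/ and /o/) is unaffected → [j].
Rule 3 applies to /o/ (between /j/ and /r/: before a voiced consonant) → [oː].
/r/ — not in any rule's target class → [r].
/z/ — not in any rule's target class → [z].
/i/ (word-final) is in the target of rule 3 but the environment (before a voiced consonant) is not met → [i].

[ˈoːɡmiːmjoːrzi]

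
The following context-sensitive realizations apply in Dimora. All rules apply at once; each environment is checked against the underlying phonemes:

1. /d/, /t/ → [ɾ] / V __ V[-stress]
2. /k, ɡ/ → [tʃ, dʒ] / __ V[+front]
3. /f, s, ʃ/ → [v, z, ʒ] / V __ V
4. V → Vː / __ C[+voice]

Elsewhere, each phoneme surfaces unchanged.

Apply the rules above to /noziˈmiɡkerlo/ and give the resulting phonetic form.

[noːziːˈmiːɡtʃeːrlo]

/n/ (word-initial): no rule targets it → [n].
/o/ (between /n/ and /z/) occurs before a voiced consonant → [oː] by rule 4.
/z/ (between /o/ and /i/) is unaffected → [z].
/i/ (between /z/ and /m/) occurs before a voiced consonant → [iː] by rule 4.
/m/ (between /i/ and /i/): no rule targets it → [m].
/i/ — between /m/ and /ɡ/, before a voiced consonant — surfaces as [iː] (rule 4).
/ɡ/ (between /i/ and /k/): rule 2 targets it, but not before a front vowel → unchanged [ɡ].
Rule 2 applies to /k/ (between /ɡ/ and /e/: before a front vowel) → [tʃ].
Rule 4 applies to /e/ (between /k/ and /r/: before a voiced consonant) → [eː].
/r/ (between /e/ and /l/) is unaffected → [r].
/l/ — not in any rule's target class → [l].
/o/ — word-final; rule 4 does not apply here → [o].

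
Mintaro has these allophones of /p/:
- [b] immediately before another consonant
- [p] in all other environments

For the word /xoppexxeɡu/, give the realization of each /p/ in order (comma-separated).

[b], [p]

Occurrence 1 (position 3): immediately before another consonant → [b].
Occurrence 2 (position 4): no conditioning environment matches → elsewhere allophone [p].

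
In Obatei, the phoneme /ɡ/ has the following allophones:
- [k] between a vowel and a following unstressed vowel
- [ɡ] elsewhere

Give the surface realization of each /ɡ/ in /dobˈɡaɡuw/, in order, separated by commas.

[ɡ], [k]

Occurrence 1 (position 4): no conditioning environment matches → elsewhere allophone [ɡ].
Occurrence 2 (position 6): between a vowel and a following unstressed vowel → [k].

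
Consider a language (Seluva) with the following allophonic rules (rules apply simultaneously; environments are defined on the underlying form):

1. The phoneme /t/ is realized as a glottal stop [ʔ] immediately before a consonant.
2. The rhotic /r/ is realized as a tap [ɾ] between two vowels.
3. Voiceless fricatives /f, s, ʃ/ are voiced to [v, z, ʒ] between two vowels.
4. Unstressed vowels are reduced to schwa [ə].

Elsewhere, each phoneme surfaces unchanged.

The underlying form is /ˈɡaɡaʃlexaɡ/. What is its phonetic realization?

/a/ (between /ɡ/ and /ɡ/): rule 4 targets it, but not in an unstressed syllable → unchanged [a].
/a/ meets the environment for rule 4 (in an unstressed syllable) → [ə].
/ʃ/ (between /a/ and /l/) is in the target of rule 3 but the environment (between two vowels) is not met → [ʃ].
/e/ (between /l/ and /x/): in an unstressed syllable, so rule 4 applies → [ə].
/a/ (between /x/ and /ɡ/): in an unstressed syllable, so rule 4 applies → [ə].

[ˈɡaɡəʃləxəɡ]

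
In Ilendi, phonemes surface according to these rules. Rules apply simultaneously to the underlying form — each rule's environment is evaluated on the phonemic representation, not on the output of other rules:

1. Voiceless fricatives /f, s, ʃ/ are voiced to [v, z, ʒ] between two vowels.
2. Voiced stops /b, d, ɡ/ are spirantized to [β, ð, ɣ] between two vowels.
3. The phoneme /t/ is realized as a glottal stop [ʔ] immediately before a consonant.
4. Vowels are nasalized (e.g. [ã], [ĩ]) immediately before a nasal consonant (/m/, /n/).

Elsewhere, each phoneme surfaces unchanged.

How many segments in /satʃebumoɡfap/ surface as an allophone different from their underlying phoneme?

Segments that undergo a rule: /t/ → [ʔ] (rule 3); /b/ → [β] (rule 2); /u/ → [ũ] (rule 4).
All other segments surface unchanged.

3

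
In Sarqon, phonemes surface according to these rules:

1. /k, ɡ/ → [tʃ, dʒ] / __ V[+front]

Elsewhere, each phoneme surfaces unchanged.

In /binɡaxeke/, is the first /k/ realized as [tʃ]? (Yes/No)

Yes

/k/ (between /e/ and /e/): before a front vowel, so rule 1 applies → [tʃ].
The actual realization is [tʃ], which matches [tʃ].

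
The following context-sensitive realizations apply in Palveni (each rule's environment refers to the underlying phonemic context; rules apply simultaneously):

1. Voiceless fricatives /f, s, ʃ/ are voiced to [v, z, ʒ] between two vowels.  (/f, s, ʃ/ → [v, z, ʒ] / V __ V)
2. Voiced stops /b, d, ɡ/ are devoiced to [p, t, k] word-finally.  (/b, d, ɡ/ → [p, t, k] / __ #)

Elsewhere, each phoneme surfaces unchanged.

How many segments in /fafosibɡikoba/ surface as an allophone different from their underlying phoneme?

Segments that undergo a rule: /f/ → [v] (rule 1); /s/ → [z] (rule 1).
All other segments surface unchanged.

2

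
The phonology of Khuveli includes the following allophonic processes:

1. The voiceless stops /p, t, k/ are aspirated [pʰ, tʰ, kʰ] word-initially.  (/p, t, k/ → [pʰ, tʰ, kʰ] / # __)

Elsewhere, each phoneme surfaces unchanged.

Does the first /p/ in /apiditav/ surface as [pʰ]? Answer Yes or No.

No

/p/ (between /a/ and /i/): rule 1 targets it, but not word-initially → unchanged [p].
The actual realization is [p], not [pʰ].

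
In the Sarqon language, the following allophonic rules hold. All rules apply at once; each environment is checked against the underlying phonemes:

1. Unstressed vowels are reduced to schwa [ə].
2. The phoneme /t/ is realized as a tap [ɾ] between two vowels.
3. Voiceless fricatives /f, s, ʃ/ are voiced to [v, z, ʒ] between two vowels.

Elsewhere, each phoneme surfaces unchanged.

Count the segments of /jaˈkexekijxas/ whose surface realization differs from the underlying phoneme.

Segments that undergo a rule: /a/ → [ə] (rule 1); /e/ → [ə] (rule 1); /i/ → [ə] (rule 1); /a/ → [ə] (rule 1).
All other segments surface unchanged.

4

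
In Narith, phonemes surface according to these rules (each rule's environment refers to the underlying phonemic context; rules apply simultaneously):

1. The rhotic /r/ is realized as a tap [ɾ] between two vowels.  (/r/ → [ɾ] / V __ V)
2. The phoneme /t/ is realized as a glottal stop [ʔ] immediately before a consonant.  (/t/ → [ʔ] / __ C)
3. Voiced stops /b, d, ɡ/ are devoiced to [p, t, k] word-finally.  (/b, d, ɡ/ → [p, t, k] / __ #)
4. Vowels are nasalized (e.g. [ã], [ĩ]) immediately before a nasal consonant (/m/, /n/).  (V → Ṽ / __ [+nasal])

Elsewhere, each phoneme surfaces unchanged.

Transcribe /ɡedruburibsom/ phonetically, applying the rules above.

[ɡedrubuɾibsõm]

/ɡ/ (word-initial) is in the target of rule 3 but the environment (word-finally) is not met → [ɡ].
/e/ (between /ɡ/ and /d/) fails the environment for rule 4, so it stays [e].
/d/ — between /e/ and /r/; rule 3 does not apply here → [d].
/r/ (between /d/ and /u/): rule 1 targets it, but not between two vowels → unchanged [r].
/u/ (between /r/ and /b/): rule 4 targets it, but not before a nasal consonant → unchanged [u].
/b/ — between /u/ and /u/; rule 3 does not apply here → [b].
/u/ (between /b/ and /r/) fails the environment for rule 4, so it stays [u].
/r/ (between /u/ and /i/): between two vowels, so rule 1 applies → [ɾ].
/i/ (between /r/ and /b/) is in the target of rule 4 but the environment (before a nasal consonant) is not met → [i].
/b/ (between /i/ and /s/) fails the environment for rule 3, so it stays [b].
/s/ (between /b/ and /o/) is unaffected → [s].
/o/ (between /s/ and /m/) occurs before a nasal consonant → [õ] by rule 4.
/m/ (word-final) is unaffected → [m].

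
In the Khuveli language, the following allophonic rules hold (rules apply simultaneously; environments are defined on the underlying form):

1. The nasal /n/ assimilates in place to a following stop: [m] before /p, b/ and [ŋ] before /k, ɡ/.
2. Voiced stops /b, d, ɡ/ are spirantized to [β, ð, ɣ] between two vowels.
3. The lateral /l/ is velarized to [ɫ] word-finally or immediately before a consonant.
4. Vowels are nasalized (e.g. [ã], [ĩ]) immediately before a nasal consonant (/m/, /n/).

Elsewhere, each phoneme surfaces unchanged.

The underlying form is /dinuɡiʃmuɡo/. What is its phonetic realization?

[dĩnuɣiʃmuɣo]

/d/ — word-initial; rule 2 does not apply here → [d].
/i/ (between /d/ and /n/): before a nasal consonant, so rule 4 applies → [ĩ].
/n/ (between /i/ and /u/) is in the target of rule 1 but the environment (before a labial or velar stop) is not met → [n].
/u/ — between /n/ and /ɡ/; rule 4 does not apply here → [u].
/ɡ/ (between /u/ and /i/) occurs between two vowels → [ɣ] by rule 2.
/i/ (between /ɡ/ and /ʃ/) is in the target of rule 4 but the environment (before a nasal consonant) is not met → [i].
/ʃ/ — not in any rule's target class → [ʃ].
/m/ (between /ʃ/ and /u/): no rule targets it → [m].
/u/ (between /m/ and /ɡ/) is in the target of rule 4 but the environment (before a nasal consonant) is not met → [u].
/ɡ/ (between /u/ and /o/) occurs between two vowels → [ɣ] by rule 2.
/o/ (word-final) fails the environment for rule 4, so it stays [o].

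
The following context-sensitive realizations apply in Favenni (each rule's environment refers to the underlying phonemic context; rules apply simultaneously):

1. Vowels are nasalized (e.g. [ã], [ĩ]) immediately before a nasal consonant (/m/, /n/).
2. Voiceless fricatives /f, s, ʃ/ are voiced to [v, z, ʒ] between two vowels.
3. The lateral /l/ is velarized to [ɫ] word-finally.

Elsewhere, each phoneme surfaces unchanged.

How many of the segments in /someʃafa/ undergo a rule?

3

Segments that undergo a rule: /o/ → [õ] (rule 1); /ʃ/ → [ʒ] (rule 2); /f/ → [v] (rule 2).
All other segments surface unchanged.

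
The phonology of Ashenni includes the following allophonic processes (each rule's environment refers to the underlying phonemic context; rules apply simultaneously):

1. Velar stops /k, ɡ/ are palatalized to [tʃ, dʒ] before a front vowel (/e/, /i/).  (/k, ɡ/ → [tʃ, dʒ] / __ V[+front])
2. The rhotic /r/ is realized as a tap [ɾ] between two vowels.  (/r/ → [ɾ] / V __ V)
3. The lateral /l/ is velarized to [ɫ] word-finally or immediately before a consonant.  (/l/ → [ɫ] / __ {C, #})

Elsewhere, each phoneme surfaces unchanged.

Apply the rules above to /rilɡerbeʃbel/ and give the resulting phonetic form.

/r/ — word-initial; rule 2 does not apply here → [r].
/i/ stays [i].
/l/ — between /i/ and /ɡ/, word-finally or immediately before a consonant — surfaces as [ɫ] (rule 3).
Rule 1 applies to /ɡ/ (between /l/ and /e/: before a front vowel) → [dʒ].
/e/ (between /ɡ/ and /r/): no rule targets it → [e].
/r/ (between /e/ and /b/) is in the target of rule 2 but the environment (between two vowels) is not met → [r].
/b/ (between /r/ and /e/): no rule targets it → [b].
/e/ (between /b/ and /ʃ/): no rule targets it → [e].
/ʃ/ (between /e/ and /b/) is unaffected → [ʃ].
/b/ (between /ʃ/ and /e/) is unaffected → [b].
/e/ (between /b/ and /l/) is unaffected → [e].
/l/ (word-final): word-finally or immediately before a consonant, so rule 3 applies → [ɫ].

[riɫdʒerbeʃbeɫ]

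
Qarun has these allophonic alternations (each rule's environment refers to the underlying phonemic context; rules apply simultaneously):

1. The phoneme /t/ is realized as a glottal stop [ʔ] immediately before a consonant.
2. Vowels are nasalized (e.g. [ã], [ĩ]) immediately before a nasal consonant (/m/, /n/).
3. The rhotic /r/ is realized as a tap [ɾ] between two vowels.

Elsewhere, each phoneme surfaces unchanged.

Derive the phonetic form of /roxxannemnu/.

/r/ (word-initial) fails the environment for rule 3, so it stays [r].
/o/ — between /r/ and /x/; rule 2 does not apply here → [o].
/x/ (between /o/ and /x/) is unaffected → [x].
/x/ (between /x/ and /a/) is unaffected → [x].
/a/ meets the environment for rule 2 (before a nasal consonant) → [ã].
/n/ (between /a/ and /n/) is unaffected → [n].
/n/ — not in any rule's target class → [n].
/e/ (between /n/ and /m/): before a nasal consonant, so rule 2 applies → [ẽ].
/m/ — not in any rule's target class → [m].
/n/ stays [n].
/u/ (word-final) is in the target of rule 2 but the environment (before a nasal consonant) is not met → [u].

[roxxãnnẽmnu]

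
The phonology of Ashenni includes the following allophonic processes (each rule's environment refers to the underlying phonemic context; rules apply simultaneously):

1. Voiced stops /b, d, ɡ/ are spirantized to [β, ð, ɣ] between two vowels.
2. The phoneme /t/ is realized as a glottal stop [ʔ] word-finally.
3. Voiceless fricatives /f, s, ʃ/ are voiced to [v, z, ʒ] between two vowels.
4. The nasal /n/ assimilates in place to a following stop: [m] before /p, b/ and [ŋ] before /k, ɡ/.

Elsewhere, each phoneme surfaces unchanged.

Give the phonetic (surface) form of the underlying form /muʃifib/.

[muʒivib]

/m/ (word-initial): no rule targets it → [m].
/u/ (between /m/ and /ʃ/) is unaffected → [u].
/ʃ/ (between /u/ and /i/): between two vowels, so rule 3 applies → [ʒ].
/i/ stays [i].
/f/ — between /i/ and /i/, between two vowels — surfaces as [v] (rule 3).
/i/ (between /f/ and /b/): no rule targets it → [i].
/b/ (word-final) fails the environment for rule 1, so it stays [b].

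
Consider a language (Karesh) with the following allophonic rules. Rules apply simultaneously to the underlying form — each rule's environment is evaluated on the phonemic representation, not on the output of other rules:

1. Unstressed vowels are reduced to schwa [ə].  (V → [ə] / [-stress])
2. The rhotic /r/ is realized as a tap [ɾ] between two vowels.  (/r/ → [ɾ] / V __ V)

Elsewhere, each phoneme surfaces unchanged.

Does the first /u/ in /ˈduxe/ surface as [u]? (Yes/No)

Yes

/u/ (between /d/ and /x/) is in the target of rule 1 but the environment (in an unstressed syllable) is not met → [u].
The actual realization is [u], which matches [u].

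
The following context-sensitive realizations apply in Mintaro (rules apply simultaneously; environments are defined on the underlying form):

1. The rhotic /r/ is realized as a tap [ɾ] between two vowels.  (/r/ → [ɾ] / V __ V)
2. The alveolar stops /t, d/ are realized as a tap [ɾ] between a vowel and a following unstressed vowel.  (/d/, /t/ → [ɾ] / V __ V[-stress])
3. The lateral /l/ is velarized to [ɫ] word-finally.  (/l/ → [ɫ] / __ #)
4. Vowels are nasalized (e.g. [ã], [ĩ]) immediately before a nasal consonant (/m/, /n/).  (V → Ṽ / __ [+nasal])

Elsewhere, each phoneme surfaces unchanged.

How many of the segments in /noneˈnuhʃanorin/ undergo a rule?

Segments that undergo a rule: /o/ → [õ] (rule 4); /e/ → [ẽ] (rule 4); /a/ → [ã] (rule 4); /r/ → [ɾ] (rule 1); /i/ → [ĩ] (rule 4).
All other segments surface unchanged.

5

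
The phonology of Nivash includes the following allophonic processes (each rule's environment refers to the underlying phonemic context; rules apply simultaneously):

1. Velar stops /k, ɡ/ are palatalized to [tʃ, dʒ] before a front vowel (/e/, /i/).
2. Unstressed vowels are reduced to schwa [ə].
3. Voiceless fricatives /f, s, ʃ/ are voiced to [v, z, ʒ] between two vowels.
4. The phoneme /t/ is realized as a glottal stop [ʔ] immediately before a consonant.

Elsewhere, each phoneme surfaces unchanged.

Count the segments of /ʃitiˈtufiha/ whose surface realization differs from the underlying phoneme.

Segments that undergo a rule: /i/ → [ə] (rule 2); /i/ → [ə] (rule 2); /f/ → [v] (rule 3); /i/ → [ə] (rule 2); /a/ → [ə] (rule 2).
All other segments surface unchanged.

5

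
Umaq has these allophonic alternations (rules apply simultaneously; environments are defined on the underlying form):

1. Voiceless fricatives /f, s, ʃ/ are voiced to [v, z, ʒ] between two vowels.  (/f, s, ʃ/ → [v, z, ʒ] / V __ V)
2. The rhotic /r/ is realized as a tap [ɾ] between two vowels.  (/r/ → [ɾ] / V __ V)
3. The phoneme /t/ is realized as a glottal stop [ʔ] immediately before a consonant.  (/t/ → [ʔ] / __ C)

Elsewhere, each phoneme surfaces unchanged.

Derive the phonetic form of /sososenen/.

/s/ (word-initial) fails the environment for rule 1, so it stays [s].
/o/ — not in any rule's target class → [o].
/s/ — between /o/ and /o/, between two vowels — surfaces as [z] (rule 1).
/o/ — not in any rule's target class → [o].
/s/ (between /o/ and /e/) occurs between two vowels → [z] by rule 1.
/e/ stays [e].
/n/ (between /e/ and /e/): no rule targets it → [n].
/e/ (between /n/ and /n/) is unaffected → [e].
/n/ stays [n].

[sozozenen]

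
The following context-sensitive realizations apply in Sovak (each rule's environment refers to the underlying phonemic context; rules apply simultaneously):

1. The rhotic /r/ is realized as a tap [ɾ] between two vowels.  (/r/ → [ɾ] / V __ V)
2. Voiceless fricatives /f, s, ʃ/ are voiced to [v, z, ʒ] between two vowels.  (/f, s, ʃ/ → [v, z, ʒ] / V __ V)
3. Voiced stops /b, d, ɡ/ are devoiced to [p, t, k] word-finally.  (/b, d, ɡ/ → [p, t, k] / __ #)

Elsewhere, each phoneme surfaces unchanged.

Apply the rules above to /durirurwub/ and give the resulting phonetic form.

[duɾiɾurwup]

/d/ (word-initial): rule 3 targets it, but not word-finally → unchanged [d].
/r/ meets the environment for rule 1 (between two vowels) → [ɾ].
/r/ (between /i/ and /u/) occurs between two vowels → [ɾ] by rule 1.
/r/ — between /u/ and /w/; rule 1 does not apply here → [r].
/b/ meets the environment for rule 3 (word-finally) → [p].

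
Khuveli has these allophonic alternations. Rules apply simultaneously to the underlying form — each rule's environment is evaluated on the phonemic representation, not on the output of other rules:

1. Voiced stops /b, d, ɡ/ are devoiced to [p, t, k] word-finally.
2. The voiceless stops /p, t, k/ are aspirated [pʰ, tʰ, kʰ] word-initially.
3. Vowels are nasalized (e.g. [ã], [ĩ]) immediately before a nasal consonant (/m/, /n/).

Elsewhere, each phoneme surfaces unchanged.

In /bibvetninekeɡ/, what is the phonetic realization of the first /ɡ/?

[k]

/ɡ/ (word-final) occurs word-finally → [k] by rule 1.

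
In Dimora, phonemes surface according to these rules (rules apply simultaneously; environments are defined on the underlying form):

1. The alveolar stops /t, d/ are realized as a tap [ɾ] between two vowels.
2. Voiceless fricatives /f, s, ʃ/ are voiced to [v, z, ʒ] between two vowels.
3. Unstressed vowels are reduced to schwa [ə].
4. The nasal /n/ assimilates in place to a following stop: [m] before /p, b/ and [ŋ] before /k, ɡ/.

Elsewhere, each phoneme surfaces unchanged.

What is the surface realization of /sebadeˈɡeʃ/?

[səbəɾəˈɡeʃ]

/s/ — word-initial; rule 2 does not apply here → [s].
/e/ (between /s/ and /b/) occurs in an unstressed syllable → [ə] by rule 3.
/b/ stays [b].
/a/ (between /b/ and /d/): in an unstressed syllable, so rule 3 applies → [ə].
/d/ — between /a/ and /e/, between two vowels — surfaces as [ɾ] (rule 1).
/e/ (between /d/ and /ɡ/): in an unstressed syllable, so rule 3 applies → [ə].
/ɡ/ stays [ɡ].
/e/ (between /ɡ/ and /ʃ/) fails the environment for rule 3, so it stays [e].
/ʃ/ (word-final) fails the environment for rule 2, so it stays [ʃ].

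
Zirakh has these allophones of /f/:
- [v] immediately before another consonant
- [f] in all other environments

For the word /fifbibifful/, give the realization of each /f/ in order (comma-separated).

Occurrence 1 (position 1): no conditioning environment matches → elsewhere allophone [f].
Occurrence 2 (position 3): immediately before another consonant → [v].
Occurrence 3 (position 8): immediately before another consonant → [v].
Occurrence 4 (position 9): no conditioning environment matches → elsewhere allophone [f].

[f], [v], [v], [f]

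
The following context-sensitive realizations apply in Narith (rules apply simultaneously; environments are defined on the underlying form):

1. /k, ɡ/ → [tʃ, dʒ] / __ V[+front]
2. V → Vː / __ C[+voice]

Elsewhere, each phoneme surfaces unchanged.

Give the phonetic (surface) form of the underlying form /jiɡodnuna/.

/j/ stays [j].
/i/ (between /j/ and /ɡ/): before a voiced consonant, so rule 2 applies → [iː].
/ɡ/ (between /i/ and /o/) is in the target of rule 1 but the environment (before a front vowel) is not met → [ɡ].
/o/ (between /ɡ/ and /d/): before a voiced consonant, so rule 2 applies → [oː].
/d/ (between /o/ and /n/): no rule targets it → [d].
/n/ (between /d/ and /u/) is unaffected → [n].
/u/ (between /n/ and /n/) occurs before a voiced consonant → [uː] by rule 2.
/n/ stays [n].
/a/ (word-final) fails the environment for rule 2, so it stays [a].

[jiːɡoːdnuːna]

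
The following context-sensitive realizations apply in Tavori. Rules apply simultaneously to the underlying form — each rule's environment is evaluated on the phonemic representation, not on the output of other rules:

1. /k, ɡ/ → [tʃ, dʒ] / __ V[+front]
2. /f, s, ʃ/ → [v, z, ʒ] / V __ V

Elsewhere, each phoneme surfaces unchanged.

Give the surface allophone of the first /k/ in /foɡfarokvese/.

/k/ (between /o/ and /v/) fails the environment for rule 1, so it stays [k].

[k]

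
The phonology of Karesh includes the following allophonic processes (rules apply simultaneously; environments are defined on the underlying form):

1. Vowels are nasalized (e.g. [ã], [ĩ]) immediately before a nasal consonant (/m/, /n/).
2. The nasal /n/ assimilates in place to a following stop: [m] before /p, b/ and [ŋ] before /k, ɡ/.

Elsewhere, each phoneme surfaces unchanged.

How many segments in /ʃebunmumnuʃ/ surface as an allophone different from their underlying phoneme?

2

Segments that undergo a rule: /u/ → [ũ] (rule 1); /u/ → [ũ] (rule 1).
All other segments surface unchanged.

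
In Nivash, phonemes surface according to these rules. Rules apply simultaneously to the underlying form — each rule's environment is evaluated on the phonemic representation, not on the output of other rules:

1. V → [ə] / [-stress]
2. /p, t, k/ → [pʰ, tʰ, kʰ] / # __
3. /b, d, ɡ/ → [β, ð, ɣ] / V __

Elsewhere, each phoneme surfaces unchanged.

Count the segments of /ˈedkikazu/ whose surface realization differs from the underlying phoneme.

Segments that undergo a rule: /d/ → [ð] (rule 3); /i/ → [ə] (rule 1); /a/ → [ə] (rule 1); /u/ → [ə] (rule 1).
All other segments surface unchanged.

4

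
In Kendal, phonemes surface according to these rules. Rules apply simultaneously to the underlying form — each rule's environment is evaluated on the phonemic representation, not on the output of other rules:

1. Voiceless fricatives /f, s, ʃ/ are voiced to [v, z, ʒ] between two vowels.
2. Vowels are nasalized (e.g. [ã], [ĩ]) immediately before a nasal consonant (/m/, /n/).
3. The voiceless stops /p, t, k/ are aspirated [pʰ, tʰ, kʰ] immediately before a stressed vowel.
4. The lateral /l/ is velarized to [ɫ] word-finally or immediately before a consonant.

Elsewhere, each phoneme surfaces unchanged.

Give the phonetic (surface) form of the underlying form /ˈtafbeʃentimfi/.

/t/ (word-initial): immediately before a stressed vowel, so rule 3 applies → [tʰ].
/a/ (between /t/ and /f/) is in the target of rule 2 but the environment (before a nasal consonant) is not met → [a].
/f/ (between /a/ and /b/): rule 1 targets it, but not between two vowels → unchanged [f].
/b/ (between /f/ and /e/) is unaffected → [b].
/e/ (between /b/ and /ʃ/): rule 2 targets it, but not before a nasal consonant → unchanged [e].
Rule 1 applies to /ʃ/ (between /e/ and /e/: between two vowels) → [ʒ].
Rule 2 applies to /e/ (between /ʃ/ and /n/: before a nasal consonant) → [ẽ].
/n/ (between /e/ and /t/): no rule targets it → [n].
/t/ (between /n/ and /i/) is in the target of rule 3 but the environment (immediately before a stressed vowel) is not met → [t].
/i/ meets the environment for rule 2 (before a nasal consonant) → [ĩ].
/m/ (between /i/ and /f/) is unaffected → [m].
/f/ (between /m/ and /i/) is in the target of rule 1 but the environment (between two vowels) is not met → [f].
/i/ — word-final; rule 2 does not apply here → [i].

[ˈtʰafbeʒẽntĩmfi]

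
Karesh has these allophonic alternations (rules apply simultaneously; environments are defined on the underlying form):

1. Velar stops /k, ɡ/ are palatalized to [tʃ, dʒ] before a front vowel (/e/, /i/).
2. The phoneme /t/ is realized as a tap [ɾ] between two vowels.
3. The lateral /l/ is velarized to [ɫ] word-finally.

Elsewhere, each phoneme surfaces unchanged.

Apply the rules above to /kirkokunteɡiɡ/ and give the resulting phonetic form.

Rule 1 applies to /k/ (word-initial: before a front vowel) → [tʃ].
/i/ (between /k/ and /r/): no rule targets it → [i].
/r/ (between /i/ and /k/): no rule targets it → [r].
/k/ (between /r/ and /o/) fails the environment for rule 1, so it stays [k].
/o/ stays [o].
/k/ (between /o/ and /u/) fails the environment for rule 1, so it stays [k].
/u/ (between /k/ and /n/) is unaffected → [u].
/n/ (between /u/ and /t/) is unaffected → [n].
/t/ (between /n/ and /e/) fails the environment for rule 2, so it stays [t].
/e/ (between /t/ and /ɡ/) is unaffected → [e].
/ɡ/ (between /e/ and /i/) occurs before a front vowel → [dʒ] by rule 1.
/i/ (between /ɡ/ and /ɡ/) is unaffected → [i].
/ɡ/ (word-final) is in the target of rule 1 but the environment (before a front vowel) is not met → [ɡ].

[tʃirkokuntedʒiɡ]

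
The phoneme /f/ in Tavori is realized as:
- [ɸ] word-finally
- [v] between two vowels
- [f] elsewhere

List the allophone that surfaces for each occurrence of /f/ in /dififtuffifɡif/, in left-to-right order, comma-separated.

Occurrence 1 (position 3): between two vowels → [v].
Occurrence 2 (position 5): no conditioning environment matches → elsewhere allophone [f].
Occurrence 3 (position 8): no conditioning environment matches → elsewhere allophone [f].
Occurrence 4 (position 9): no conditioning environment matches → elsewhere allophone [f].
Occurrence 5 (position 11): no conditioning environment matches → elsewhere allophone [f].
Occurrence 6 (position 14): word-finally → [ɸ].

[v], [f], [f], [f], [f], [ɸ]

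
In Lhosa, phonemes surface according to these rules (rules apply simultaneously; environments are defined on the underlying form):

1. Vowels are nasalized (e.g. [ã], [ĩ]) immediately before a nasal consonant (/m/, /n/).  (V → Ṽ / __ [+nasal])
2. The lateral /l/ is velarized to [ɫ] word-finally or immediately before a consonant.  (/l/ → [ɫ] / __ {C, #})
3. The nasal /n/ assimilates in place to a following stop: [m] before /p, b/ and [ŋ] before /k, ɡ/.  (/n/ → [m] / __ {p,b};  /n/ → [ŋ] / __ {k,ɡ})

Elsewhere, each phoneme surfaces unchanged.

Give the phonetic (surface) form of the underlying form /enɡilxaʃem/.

[ẽŋɡiɫxaʃẽm]

/e/ (word-initial) occurs before a nasal consonant → [ẽ] by rule 1.
Rule 3 applies to /n/ (between /e/ and /ɡ/: before a labial or velar stop) → [ŋ].
/ɡ/ stays [ɡ].
/i/ — between /ɡ/ and /l/; rule 1 does not apply here → [i].
/l/ (between /i/ and /x/) occurs word-finally or immediately before a consonant → [ɫ] by rule 2.
/x/ (between /l/ and /a/) is unaffected → [x].
/a/ (between /x/ and /ʃ/): rule 1 targets it, but not before a nasal consonant → unchanged [a].
/ʃ/ — not in any rule's target class → [ʃ].
Rule 1 applies to /e/ (between /ʃ/ and /m/: before a nasal consonant) → [ẽ].
/m/ (word-final) is unaffected → [m].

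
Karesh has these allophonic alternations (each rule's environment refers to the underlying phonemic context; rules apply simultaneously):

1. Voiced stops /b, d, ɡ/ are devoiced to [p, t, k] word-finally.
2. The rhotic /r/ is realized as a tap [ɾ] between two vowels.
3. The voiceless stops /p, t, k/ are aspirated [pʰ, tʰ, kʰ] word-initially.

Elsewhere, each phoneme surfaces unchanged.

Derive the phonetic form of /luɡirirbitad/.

/l/ — not in any rule's target class → [l].
/u/ — not in any rule's target class → [u].
/ɡ/ (between /u/ and /i/): rule 1 targets it, but not word-finally → unchanged [ɡ].
/i/ stays [i].
Rule 2 applies to /r/ (between /i/ and /i/: between two vowels) → [ɾ].
/i/ (between /r/ and /r/): no rule targets it → [i].
/r/ (between /i/ and /b/): rule 2 targets it, but not between two vowels → unchanged [r].
/b/ (between /r/ and /i/) is in the target of rule 1 but the environment (word-finally) is not met → [b].
/i/ (between /b/ and /t/) is unaffected → [i].
/t/ (between /i/ and /a/) is in the target of rule 3 but the environment (word-initially) is not met → [t].
/a/ (between /t/ and /d/): no rule targets it → [a].
/d/ (word-final) occurs word-finally → [t] by rule 1.

[luɡiɾirbitat]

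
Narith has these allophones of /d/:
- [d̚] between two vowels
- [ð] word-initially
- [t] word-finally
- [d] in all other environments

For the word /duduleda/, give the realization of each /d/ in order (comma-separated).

Occurrence 1 (position 1): word-initially → [ð].
Occurrence 2 (position 3): between two vowels → [d̚].
Occurrence 3 (position 7): between two vowels → [d̚].

[ð], [d̚], [d̚]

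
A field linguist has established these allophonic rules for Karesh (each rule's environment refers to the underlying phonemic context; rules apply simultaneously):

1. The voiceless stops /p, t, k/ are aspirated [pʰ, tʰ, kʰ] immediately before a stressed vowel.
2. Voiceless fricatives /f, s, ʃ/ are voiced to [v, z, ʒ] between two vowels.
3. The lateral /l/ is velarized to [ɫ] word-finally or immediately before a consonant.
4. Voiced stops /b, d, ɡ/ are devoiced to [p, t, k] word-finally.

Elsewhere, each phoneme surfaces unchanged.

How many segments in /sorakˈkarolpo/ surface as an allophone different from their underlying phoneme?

2

Segments that undergo a rule: /k/ → [kʰ] (rule 1); /l/ → [ɫ] (rule 3).
All other segments surface unchanged.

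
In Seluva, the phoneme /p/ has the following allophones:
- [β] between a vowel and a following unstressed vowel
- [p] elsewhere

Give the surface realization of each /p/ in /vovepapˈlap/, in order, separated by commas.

[β], [p], [p]

Occurrence 1 (position 5): between a vowel and a following unstressed vowel → [β].
Occurrence 2 (position 7): no conditioning environment matches → elsewhere allophone [p].
Occurrence 3 (position 10): no conditioning environment matches → elsewhere allophone [p].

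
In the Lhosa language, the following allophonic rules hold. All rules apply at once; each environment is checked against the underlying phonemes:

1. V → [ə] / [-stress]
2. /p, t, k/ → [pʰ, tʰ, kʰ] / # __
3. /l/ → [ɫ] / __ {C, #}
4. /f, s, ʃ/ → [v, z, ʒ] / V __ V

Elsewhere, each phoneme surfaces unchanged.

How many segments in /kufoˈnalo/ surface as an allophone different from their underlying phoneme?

Segments that undergo a rule: /k/ → [kʰ] (rule 2); /u/ → [ə] (rule 1); /f/ → [v] (rule 4); /o/ → [ə] (rule 1); /o/ → [ə] (rule 1).
All other segments surface unchanged.

5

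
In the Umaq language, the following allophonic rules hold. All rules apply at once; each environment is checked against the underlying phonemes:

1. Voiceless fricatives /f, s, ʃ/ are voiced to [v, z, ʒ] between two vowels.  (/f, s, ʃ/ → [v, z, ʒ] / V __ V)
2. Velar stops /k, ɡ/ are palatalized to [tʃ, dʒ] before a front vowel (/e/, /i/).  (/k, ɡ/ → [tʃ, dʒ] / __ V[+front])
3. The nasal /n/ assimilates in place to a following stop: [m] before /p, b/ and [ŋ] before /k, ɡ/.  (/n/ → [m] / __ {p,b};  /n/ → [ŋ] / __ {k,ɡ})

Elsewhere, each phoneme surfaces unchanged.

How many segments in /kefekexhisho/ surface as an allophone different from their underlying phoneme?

3

Segments that undergo a rule: /k/ → [tʃ] (rule 2); /f/ → [v] (rule 1); /k/ → [tʃ] (rule 2).
All other segments surface unchanged.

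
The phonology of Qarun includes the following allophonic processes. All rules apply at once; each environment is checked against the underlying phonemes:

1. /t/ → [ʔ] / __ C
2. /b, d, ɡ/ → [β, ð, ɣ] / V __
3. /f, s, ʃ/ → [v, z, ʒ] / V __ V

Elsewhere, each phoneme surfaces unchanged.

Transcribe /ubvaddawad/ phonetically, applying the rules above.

/b/ — between /u/ and /v/, immediately after a vowel — surfaces as [β] (rule 2).
/d/ — between /a/ and /d/, immediately after a vowel — surfaces as [ð] (rule 2).
/d/ — between /d/ and /a/; rule 2 does not apply here → [d].
/d/ (word-final) occurs immediately after a vowel → [ð] by rule 2.

[uβvaðdawað]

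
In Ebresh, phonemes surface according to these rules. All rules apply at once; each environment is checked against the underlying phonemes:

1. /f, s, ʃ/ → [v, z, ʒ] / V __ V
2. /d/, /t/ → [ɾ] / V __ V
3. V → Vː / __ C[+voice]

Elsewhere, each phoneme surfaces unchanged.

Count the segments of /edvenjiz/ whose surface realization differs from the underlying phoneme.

Segments that undergo a rule: /e/ → [eː] (rule 3); /e/ → [eː] (rule 3); /i/ → [iː] (rule 3).
All other segments surface unchanged.

3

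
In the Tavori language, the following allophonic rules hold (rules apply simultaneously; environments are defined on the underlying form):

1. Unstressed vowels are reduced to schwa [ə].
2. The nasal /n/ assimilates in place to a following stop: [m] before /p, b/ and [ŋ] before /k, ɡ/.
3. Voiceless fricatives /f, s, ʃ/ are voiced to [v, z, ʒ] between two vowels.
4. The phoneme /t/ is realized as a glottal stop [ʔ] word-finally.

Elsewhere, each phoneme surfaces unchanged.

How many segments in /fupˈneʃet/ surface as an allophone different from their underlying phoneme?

Segments that undergo a rule: /u/ → [ə] (rule 1); /ʃ/ → [ʒ] (rule 3); /e/ → [ə] (rule 1); /t/ → [ʔ] (rule 4).
All other segments surface unchanged.

4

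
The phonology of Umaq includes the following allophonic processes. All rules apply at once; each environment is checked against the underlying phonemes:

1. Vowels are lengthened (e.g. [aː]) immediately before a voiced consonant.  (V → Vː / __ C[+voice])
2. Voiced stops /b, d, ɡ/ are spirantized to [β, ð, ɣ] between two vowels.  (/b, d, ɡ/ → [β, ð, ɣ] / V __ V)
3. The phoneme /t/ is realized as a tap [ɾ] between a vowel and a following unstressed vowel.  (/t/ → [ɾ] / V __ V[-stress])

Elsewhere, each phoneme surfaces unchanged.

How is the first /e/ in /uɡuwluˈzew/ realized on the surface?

Rule 1 applies to /e/ (between /z/ and /w/: before a voiced consonant) → [eː].

[eː]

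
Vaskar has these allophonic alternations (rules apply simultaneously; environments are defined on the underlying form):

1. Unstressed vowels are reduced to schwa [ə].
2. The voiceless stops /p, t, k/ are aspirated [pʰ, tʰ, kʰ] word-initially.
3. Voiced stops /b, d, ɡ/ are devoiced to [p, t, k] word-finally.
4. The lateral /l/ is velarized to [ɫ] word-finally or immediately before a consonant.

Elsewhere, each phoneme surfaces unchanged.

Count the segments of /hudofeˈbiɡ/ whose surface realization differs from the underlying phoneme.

Segments that undergo a rule: /u/ → [ə] (rule 1); /o/ → [ə] (rule 1); /e/ → [ə] (rule 1); /ɡ/ → [k] (rule 3).
All other segments surface unchanged.

4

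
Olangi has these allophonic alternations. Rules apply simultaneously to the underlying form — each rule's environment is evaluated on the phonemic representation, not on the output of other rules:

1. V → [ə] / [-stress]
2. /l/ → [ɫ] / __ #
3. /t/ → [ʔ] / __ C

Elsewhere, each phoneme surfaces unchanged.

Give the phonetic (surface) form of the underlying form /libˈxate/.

/l/ (word-initial) is in the target of rule 2 but the environment (word-finally) is not met → [l].
/i/ meets the environment for rule 1 (in an unstressed syllable) → [ə].
/b/ stays [b].
/x/ (between /b/ and /a/): no rule targets it → [x].
/a/ (between /x/ and /t/) fails the environment for rule 1, so it stays [a].
/t/ — between /a/ and /e/; rule 3 does not apply here → [t].
Rule 1 applies to /e/ (word-final: in an unstressed syllable) → [ə].

[ləbˈxatə]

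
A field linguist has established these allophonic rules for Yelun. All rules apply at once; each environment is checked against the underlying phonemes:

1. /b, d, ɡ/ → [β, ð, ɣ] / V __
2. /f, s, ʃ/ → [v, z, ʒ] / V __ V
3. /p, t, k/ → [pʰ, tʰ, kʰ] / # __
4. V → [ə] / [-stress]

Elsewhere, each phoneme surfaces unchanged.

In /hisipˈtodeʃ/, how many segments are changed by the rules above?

Segments that undergo a rule: /i/ → [ə] (rule 4); /s/ → [z] (rule 2); /i/ → [ə] (rule 4); /d/ → [ð] (rule 1); /e/ → [ə] (rule 4).
All other segments surface unchanged.

5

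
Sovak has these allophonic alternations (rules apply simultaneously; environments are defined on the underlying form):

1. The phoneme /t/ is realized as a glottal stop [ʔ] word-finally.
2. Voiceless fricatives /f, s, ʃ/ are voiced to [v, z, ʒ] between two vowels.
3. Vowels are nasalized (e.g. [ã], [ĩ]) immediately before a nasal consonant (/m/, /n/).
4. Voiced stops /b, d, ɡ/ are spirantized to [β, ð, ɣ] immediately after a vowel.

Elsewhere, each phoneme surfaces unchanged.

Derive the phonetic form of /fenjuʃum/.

[fẽnjuʒũm]

/f/ (word-initial) is in the target of rule 2 but the environment (between two vowels) is not met → [f].
/e/ (between /f/ and /n/): before a nasal consonant, so rule 3 applies → [ẽ].
/n/ (between /e/ and /j/) is unaffected → [n].
/j/ stays [j].
/u/ (between /j/ and /ʃ/): rule 3 targets it, but not before a nasal consonant → unchanged [u].
/ʃ/ (between /u/ and /u/) occurs between two vowels → [ʒ] by rule 2.
/u/ meets the environment for rule 3 (before a nasal consonant) → [ũ].
/m/ (word-final): no rule targets it → [m].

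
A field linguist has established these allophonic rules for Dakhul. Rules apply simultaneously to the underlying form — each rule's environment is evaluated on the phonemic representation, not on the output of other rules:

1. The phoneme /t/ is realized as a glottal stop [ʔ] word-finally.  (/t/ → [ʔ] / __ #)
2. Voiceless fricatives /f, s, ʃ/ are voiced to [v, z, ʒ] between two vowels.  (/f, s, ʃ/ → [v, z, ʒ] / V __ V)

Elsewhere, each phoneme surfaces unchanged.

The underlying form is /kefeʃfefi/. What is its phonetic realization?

/k/ stays [k].
/e/ — not in any rule's target class → [e].
/f/ — between /e/ and /e/, between two vowels — surfaces as [v] (rule 2).
/e/ — not in any rule's target class → [e].
/ʃ/ (between /e/ and /f/) fails the environment for rule 2, so it stays [ʃ].
/f/ (between /ʃ/ and /e/) fails the environment for rule 2, so it stays [f].
/e/ stays [e].
/f/ (between /e/ and /i/) occurs between two vowels → [v] by rule 2.
/i/ stays [i].

[keveʃfevi]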